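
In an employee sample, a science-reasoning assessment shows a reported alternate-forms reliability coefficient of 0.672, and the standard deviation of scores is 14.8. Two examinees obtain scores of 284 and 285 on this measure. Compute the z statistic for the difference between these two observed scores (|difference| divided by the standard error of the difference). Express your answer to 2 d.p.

SEM = 14.8000×√(1 − 0.6720) ≃ 8.4762
Standard error of the difference = 8.4762·√2 ≃ 11.9871
z = |284 − 285| / 11.9871 = 1 / 11.9871 ≃ 0.0834

0.08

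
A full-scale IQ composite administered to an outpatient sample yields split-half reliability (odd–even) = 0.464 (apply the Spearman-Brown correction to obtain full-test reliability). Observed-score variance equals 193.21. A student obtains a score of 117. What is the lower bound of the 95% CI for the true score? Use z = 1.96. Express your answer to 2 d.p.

SD = √193.21 ≈ 13.900
Spearman-Brown: r = 2(0.464) / (1 + 0.464) = 0.928 / 1.464 ≈ 0.634
SEM = 13.900×√(1 − 0.634) ≈ 8.411
Half-width = 1.96×8.411 ≈ 16.485
Lower limit = 117 − 16.485 ≈ 100.515

100.52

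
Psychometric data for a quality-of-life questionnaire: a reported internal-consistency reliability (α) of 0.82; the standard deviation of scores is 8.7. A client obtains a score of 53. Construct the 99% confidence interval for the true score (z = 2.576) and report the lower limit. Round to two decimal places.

43.49

The standard error of measurement is 8.7000·√(1 − 0.8200) ≈ 8.7000·0.4243 ≈ 3.6911.
Margin = 2.576 · 3.6911 ≈ 9.5083
Lower limit = 53 − 9.5083 ≈ 43.4917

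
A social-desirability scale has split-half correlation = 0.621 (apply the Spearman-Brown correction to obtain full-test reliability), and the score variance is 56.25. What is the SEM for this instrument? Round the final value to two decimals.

SD = √56.25 = 7.5000
Spearman-Brown: r = 2(0.621) / (1 + 0.621) = 1.2420 / 1.6210 ≈ 0.7662
SEM = 7.5000 * √(1 − 0.7662) = 7.5000 * √0.2338 ≈ 7.5000 * 0.4835 ≈ 3.6265

3.63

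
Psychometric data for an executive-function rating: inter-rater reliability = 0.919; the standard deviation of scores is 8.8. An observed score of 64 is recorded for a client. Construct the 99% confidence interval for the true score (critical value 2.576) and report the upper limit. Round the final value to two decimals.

The standard error of measurement is 8.800·√(1 − 0.919) ≈ 8.800·0.285 ≈ 2.505.
Margin = 2.576 · 2.505 ≈ 6.452
Upper limit = 64 + 6.452 ≈ 70.452

70.45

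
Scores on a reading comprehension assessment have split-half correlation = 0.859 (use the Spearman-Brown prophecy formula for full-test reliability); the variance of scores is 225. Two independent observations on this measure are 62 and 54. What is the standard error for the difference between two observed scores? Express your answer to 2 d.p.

5.84

SD = √225 = 15.0000
Full-length reliability (Spearman-Brown) = 2(0.859)/(1+0.859) ≈ 0.9242
SEM = 15.0000·√(1 − 0.9242) ≈ 4.1311
SE_diff = SEM · √2 ≈ 4.1311 · 1.4142 ≈ 5.8422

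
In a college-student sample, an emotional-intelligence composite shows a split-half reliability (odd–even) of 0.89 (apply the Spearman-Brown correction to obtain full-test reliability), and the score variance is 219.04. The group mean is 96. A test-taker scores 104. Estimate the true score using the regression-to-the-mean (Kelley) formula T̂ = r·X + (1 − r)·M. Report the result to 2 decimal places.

103.53

r_full = 2·0.89 / (1 + 0.89) ≃ 0.94180
T̂ = 0.94180(104) + 0.05820(96) ≃ 103.53439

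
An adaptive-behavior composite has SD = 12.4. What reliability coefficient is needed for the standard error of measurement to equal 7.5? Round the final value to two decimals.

0.63

r = 1 − (7.5000/12.4)² ≈ 1 − 0.3658 ≈ 0.6342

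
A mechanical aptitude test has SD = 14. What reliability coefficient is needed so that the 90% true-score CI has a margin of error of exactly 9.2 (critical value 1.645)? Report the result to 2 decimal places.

Required SEM = 9.2 / 1.645 ≈ 5.5927
r = 1 − (5.5927/14)² ≈ 1 − 0.1596 ≈ 0.8404

0.84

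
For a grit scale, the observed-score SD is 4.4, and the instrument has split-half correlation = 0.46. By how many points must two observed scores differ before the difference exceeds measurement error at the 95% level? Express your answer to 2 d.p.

r_full = 2·0.46 / (1 + 0.46) ≈ 0.630
The standard error of measurement is 4.400*√(1 − 0.630) ≈ 4.400*0.608 ≈ 2.676.
Standard error of the difference = 2.676·√2 ≈ 3.784
Minimum reliable difference = 1.96 * SE_diff ≈ 1.96 * 3.784 ≈ 7.417

7.42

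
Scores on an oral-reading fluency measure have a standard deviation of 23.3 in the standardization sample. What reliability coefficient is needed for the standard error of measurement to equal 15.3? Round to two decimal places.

0.57

Required reliability = 1 − (SEM/SD)² = 1 − 0.4312 ≃ 0.5688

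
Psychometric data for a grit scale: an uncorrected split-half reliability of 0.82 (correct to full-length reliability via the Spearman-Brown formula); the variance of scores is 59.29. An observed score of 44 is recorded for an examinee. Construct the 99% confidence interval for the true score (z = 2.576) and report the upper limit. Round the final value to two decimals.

SD = √59.29 ≈ 7.7000
Full-length reliability (Spearman-Brown) = 2(0.82)/(1+0.82) ≈ 0.9011
The standard error of measurement is 7.7000×√(1 − 0.9011) ≈ 7.7000×0.3145 ≈ 2.4215.
Half-width = 2.576×2.4215 ≈ 6.2379
Upper bound: 44 + 6.2379 = 50.2379

50.24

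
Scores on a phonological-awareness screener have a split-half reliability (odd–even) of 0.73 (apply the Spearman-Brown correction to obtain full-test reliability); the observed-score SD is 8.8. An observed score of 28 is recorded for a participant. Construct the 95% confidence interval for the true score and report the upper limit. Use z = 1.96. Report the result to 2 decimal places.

Spearman-Brown: r = 2(0.73) / (1 + 0.73) = 1.46000 / 1.73000 ≃ 0.84393
SEM = 8.80000 * √(1 − 0.84393) = 8.80000 * √0.15607 ≃ 8.80000 * 0.39506 ≃ 3.47649
Half-width = 1.96*3.47649 ≃ 6.81393
Upper limit = 28 + 6.81393 ≃ 34.81393

34.81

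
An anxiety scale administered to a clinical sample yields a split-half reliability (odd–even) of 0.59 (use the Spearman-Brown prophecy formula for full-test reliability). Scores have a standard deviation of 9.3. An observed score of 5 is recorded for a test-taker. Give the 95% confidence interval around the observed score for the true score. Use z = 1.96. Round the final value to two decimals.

Spearman-Brown: r = 2(0.59) / (1 + 0.59) = 1.1800 / 1.5900 ≈ 0.7421
SEM = 9.3000×√(1 − 0.7421) ≈ 4.7225
Margin = 1.96 × 4.7225 ≈ 9.2562
95% CI: 5 ± 9.2562 = [-4.2562, 14.2562]

[-4.26, 14.26]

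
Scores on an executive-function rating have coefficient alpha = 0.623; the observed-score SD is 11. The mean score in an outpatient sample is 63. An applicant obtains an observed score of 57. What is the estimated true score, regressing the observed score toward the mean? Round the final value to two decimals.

T̂ = r·X + (1 − r)·M = 0.6230×57 + 0.3770×63 = 35.5110 + 23.7510 ≈ 59.2620

59.26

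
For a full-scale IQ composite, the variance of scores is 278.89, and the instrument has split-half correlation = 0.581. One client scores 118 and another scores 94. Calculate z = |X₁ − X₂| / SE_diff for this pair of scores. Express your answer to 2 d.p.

SD = √278.89 ≈ 16.7000
Spearman-Brown: r = 2(0.581) / (1 + 0.581) = 1.1620 / 1.5810 ≈ 0.7350
SEM = 16.7000 · √(1 − 0.7350) = 16.7000 · √0.2650 ≈ 16.7000 · 0.5148 ≈ 8.5972
SE_diff = √2 · SEM ≈ 12.1583
z = 24 / 12.1583 ≈ 1.9740

1.97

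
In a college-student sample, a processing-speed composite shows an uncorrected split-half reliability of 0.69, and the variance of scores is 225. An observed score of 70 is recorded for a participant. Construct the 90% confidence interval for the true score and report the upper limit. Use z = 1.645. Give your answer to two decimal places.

80.57

SD = √225 = 15.00000
r_full = 2·0.69 / (1 + 0.69) ≈ 0.81657
The standard error of measurement is 15.00000·√(1 − 0.81657) ≈ 15.00000·0.42829 ≈ 6.42434.
Margin = 1.645 · 6.42434 ≈ 10.56805
Upper bound: 70 + 10.56805 = 80.56805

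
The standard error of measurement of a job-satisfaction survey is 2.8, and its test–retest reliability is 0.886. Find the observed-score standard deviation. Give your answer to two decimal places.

SD = SEM / √(1 − r) = 2.8 / √0.114 ≈ 2.8 / 0.338 ≈ 8.293

8.29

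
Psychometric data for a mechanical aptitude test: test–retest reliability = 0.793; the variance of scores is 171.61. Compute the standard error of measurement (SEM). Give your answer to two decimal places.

5.96

σ = 171.61^(1/2) = 13.100
The standard error of measurement is 13.100×√(1 − 0.793) ≈ 13.100×0.455 ≈ 5.960.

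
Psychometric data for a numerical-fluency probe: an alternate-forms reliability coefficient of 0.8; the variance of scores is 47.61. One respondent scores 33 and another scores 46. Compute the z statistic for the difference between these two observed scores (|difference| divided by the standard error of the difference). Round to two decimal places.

2.98

σ = 47.61^(1/2) = 6.900
SEM = 6.900*√(1 − 0.800) ≈ 3.086
SE_diff = SEM * √2 ≈ 3.086 * 1.414 ≈ 4.364
z = |33 − 46| / 4.364 = 13 / 4.364 ≈ 2.979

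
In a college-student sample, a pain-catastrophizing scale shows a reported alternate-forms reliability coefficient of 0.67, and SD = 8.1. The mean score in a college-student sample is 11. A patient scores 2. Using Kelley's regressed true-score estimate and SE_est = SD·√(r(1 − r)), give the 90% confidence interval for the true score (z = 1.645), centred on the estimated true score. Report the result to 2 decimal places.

[-1.30, 11.24]

Estimated true score = 0.67000×2 + (1 − 0.67000)×11 ≈ 4.97000
SE_est = 8.10000·√[r(1 − r)] ≈ 3.80872
CI = 4.97000 ± 1.645 × 3.80872 → [-1.29535, 11.23535]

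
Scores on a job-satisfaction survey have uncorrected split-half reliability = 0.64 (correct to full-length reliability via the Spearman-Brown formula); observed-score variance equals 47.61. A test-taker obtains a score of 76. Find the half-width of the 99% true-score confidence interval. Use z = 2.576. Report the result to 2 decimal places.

SD = √47.61 ≃ 6.9000
Spearman-Brown: r = 2(0.64) / (1 + 0.64) = 1.2800 / 1.6400 ≃ 0.7805
SEM = 6.9000 × √(1 − 0.7805) = 6.9000 × √0.2195 ≃ 6.9000 × 0.4685 ≃ 3.2328
Half-width = 2.576×3.2328 ≃ 8.3277

8.33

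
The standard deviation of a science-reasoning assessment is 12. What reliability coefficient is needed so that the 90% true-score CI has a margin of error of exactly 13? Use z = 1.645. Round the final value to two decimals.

0.57

Required SEM = 13 / 1.645 ≈ 7.90274
r = 1 − (7.90274/12)² ≈ 1 − 0.43370 ≈ 0.56630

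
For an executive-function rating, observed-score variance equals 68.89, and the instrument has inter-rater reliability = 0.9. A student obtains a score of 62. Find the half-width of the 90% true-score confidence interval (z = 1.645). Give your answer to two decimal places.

4.32

SD = √68.89 = 8.3000
The standard error of measurement is 8.3000·√(1 − 0.9000) ≈ 8.3000·0.3162 ≈ 2.6247.
Margin = 1.645 · 2.6247 ≈ 4.3176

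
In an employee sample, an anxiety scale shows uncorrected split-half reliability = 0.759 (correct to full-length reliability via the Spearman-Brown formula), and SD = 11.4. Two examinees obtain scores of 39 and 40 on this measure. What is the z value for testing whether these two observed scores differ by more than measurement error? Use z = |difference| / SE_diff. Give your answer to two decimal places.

0.17

r_full = 2·0.759 / (1 + 0.759) ≃ 0.863
SEM = 11.400×√(1 − 0.863) ≃ 4.220
Standard error of the difference = 4.220·√2 ≃ 5.968
z = |39 − 40| / 5.968 = 1 / 5.968 ≃ 0.168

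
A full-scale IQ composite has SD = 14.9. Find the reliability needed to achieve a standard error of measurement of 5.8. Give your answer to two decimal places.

Required reliability = 1 − (SEM/SD)² = 1 − 0.15152 ≈ 0.84848

0.85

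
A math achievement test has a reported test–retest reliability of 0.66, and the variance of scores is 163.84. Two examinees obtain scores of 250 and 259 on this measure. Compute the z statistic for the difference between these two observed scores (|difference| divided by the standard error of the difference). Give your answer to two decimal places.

σ = 163.84^(1/2) = 12.80000
The standard error of measurement is 12.80000×√(1 − 0.66000) ≈ 12.80000×0.58310 ≈ 7.46362.
SE_diff = SEM × √2 ≈ 7.46362 × 1.41421 ≈ 10.55515
z = 9 / 10.55515 ≈ 0.85266

0.85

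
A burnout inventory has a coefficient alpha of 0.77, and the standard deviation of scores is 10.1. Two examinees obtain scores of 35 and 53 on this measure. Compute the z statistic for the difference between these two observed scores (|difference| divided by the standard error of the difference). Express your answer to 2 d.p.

SEM = 10.10000×√(1 − 0.77000) ≈ 4.84379
SE_diff = √2 × SEM ≈ 6.85015
z = |35 − 53| / 6.85015 = 18 / 6.85015 ≈ 2.62768

2.63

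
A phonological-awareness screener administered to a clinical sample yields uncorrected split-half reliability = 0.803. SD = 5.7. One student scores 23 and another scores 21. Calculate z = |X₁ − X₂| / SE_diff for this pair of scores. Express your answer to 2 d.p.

Spearman-Brown: r = 2(0.803) / (1 + 0.803) = 1.6060 / 1.8030 ≈ 0.8907
SEM = 5.7000 × √(1 − 0.8907) = 5.7000 × √0.1093 ≈ 5.7000 × 0.3305 ≈ 1.8841
SE_diff = SEM × √2 ≈ 1.8841 × 1.4142 ≈ 2.6646
z = |23 − 21| / 2.6646 = 2 / 2.6646 ≈ 0.7506

0.75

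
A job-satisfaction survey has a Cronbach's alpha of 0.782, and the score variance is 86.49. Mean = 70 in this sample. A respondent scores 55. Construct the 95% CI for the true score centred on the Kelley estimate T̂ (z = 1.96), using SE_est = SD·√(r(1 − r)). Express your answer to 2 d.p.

[50.74, 65.80]

SD = √86.49 ≃ 9.300
Estimated true score = 0.782*55 + (1 − 0.782)*70 ≃ 58.270
SE_est = SD * √(r(1 − r)) = 9.300 * √0.170 ≃ 9.300 * 0.413 ≃ 3.840
CI = 58.270 ± 1.96 * 3.840 → [50.744, 65.796]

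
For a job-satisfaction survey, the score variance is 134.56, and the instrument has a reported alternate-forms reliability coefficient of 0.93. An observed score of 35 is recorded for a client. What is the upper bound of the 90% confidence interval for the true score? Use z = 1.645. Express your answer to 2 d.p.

σ = 134.56^(1/2) = 11.6000
SEM = 11.6000 * √(1 − 0.9300) = 11.6000 * √0.0700 ≈ 11.6000 * 0.2646 ≈ 3.0691
Margin = 1.645 * 3.0691 ≈ 5.0486
Upper limit = 35 + 5.0486 ≈ 40.0486

40.05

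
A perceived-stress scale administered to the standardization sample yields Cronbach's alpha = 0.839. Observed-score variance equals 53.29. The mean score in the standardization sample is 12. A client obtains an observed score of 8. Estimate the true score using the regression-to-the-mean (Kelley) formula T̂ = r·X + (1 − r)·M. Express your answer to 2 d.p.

T̂ = r·X + (1 − r)·M = 0.839·8 + 0.161·12 = 6.712 + 1.932 ≈ 8.644

8.64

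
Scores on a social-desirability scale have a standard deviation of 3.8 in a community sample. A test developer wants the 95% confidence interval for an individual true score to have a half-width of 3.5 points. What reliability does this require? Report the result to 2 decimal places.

SEM needed = half-width / z = 3.5/1.96 ≈ 1.78571
Required reliability = 1 − (SEM/SD)² = 1 − 0.22083 ≈ 0.77917

0.78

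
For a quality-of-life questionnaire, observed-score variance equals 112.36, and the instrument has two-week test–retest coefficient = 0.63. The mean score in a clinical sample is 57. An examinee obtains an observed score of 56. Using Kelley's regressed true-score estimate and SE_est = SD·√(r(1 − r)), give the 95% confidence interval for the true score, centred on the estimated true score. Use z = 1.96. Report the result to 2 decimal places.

[46.34, 66.40]

SD = √112.36 ≈ 10.600
Estimated true score = 0.630×56 + (1 − 0.630)×57 ≈ 56.370
SE_est = SD × √(r(1 − r)) = 10.600 × √0.233 ≈ 10.600 × 0.483 ≈ 5.118
95% CI: 56.370 ± 10.031 ≈ (46.339, 66.401)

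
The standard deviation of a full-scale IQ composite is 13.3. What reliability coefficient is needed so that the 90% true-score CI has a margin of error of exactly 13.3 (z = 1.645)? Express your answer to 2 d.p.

Required SEM = 13.3 / 1.645 ≈ 8.085
r = 1 − (8.085/13.3)² ≈ 1 − 0.370 ≈ 0.630

0.63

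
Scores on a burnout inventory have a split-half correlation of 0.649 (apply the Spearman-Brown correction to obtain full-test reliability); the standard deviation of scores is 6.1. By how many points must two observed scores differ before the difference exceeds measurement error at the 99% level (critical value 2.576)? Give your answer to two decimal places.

10.25

Spearman-Brown: r = 2(0.649) / (1 + 0.649) = 1.2980 / 1.6490 ≃ 0.7871
The standard error of measurement is 6.1000·√(1 − 0.7871) ≃ 6.1000·0.4614 ≃ 2.8143.
SE_diff = SEM · √2 ≃ 2.8143 · 1.4142 ≃ 3.9800
Minimum reliable difference = 2.576 · SE_diff ≃ 2.576 · 3.9800 ≃ 10.2526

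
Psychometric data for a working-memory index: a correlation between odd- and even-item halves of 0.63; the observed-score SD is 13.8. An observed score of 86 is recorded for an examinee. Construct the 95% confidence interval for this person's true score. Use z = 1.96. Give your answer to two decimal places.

[73.11, 98.89]

Spearman-Brown: r = 2(0.63) / (1 + 0.63) = 1.2600 / 1.6300 ≈ 0.7730
SEM = 13.8000 * √(1 − 0.7730) = 13.8000 * √0.2270 ≈ 13.8000 * 0.4764 ≈ 6.5749
Margin = 1.96 * 6.5749 ≈ 12.8867
CI = 86 ± 12.8867 → [73.1133, 98.8867]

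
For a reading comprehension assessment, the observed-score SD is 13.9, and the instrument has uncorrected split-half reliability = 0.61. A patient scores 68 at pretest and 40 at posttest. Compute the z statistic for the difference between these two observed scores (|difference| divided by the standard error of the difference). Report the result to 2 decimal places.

2.89

Spearman-Brown: r = 2(0.61) / (1 + 0.61) = 1.220 / 1.610 ≈ 0.758
SEM = 13.900 · √(1 − 0.758) = 13.900 · √0.242 ≈ 13.900 · 0.492 ≈ 6.841
Standard error of the difference = 6.841·√2 ≈ 9.675
z = 28 / 9.675 ≈ 2.894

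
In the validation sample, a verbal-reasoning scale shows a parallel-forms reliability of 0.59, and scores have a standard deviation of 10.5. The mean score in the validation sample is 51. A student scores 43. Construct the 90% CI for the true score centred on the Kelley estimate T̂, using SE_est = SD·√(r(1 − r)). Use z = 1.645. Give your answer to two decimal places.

Estimated true score = 0.59000·43 + (1 − 0.59000)·51 ≈ 46.28000
SE_est = SD · √(r(1 − r)) = 10.50000 · √0.24190 ≈ 10.50000 · 0.49183 ≈ 5.16425
90% CI: 46.28000 ± 8.49519 ≈ (37.78481, 54.77519)

[37.78, 54.78]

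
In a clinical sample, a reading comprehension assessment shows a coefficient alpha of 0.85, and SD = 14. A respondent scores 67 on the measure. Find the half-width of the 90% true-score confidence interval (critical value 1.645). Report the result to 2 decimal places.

SEM = 14.0000*√(1 − 0.8500) ≈ 5.4222
Half-width = 1.645*5.4222 ≈ 8.9195

8.92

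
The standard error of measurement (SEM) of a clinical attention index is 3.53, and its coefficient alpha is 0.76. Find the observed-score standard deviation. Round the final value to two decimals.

SD = 3.53 / √(1 − 0.76) ≈ 7.2056

7.21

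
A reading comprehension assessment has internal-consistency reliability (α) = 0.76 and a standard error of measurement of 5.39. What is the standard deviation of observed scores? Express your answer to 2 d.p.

SD = 5.39 / √(1 − 0.76) ≃ 11.002

11.00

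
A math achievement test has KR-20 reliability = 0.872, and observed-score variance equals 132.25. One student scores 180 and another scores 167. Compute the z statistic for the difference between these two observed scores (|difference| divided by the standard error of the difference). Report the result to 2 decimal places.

SD = √132.25 ≃ 11.50000
The standard error of measurement is 11.50000*√(1 − 0.87200) ≃ 11.50000*0.35777 ≃ 4.11437.
Standard error of the difference = 4.11437·√2 ≃ 5.81859
z = 13 / 5.81859 ≃ 2.23422

2.23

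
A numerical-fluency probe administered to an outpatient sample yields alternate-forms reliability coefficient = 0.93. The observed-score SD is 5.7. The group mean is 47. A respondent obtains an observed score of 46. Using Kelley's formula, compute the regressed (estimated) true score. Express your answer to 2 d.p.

T̂ = r·X + (1 − r)·M = 0.9300·46 + 0.0700·47 = 42.7800 + 3.2900 ≈ 46.0700

46.07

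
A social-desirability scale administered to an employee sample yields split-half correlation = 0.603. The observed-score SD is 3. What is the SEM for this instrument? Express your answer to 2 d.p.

Spearman-Brown: r = 2(0.603) / (1 + 0.603) = 1.2060 / 1.6030 ≈ 0.7523
SEM = 3.0000*√(1 − 0.7523) ≈ 1.4930

1.49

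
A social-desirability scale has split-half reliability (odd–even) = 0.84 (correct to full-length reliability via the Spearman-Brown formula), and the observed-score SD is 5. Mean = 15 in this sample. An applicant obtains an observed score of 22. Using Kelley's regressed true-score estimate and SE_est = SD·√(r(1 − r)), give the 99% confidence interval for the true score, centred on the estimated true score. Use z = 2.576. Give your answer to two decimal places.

Spearman-Brown: r = 2(0.84) / (1 + 0.84) = 1.6800 / 1.8400 ≈ 0.9130
Estimated true score = 0.9130·22 + (1 − 0.9130)·15 ≈ 21.3913
SE_est = SD · √(r(1 − r)) = 5.0000 · √0.0794 ≈ 5.0000 · 0.2818 ≈ 1.4089
99% CI: 21.3913 ± 3.6292 ≈ (17.7621, 25.0205)

[17.76, 25.02]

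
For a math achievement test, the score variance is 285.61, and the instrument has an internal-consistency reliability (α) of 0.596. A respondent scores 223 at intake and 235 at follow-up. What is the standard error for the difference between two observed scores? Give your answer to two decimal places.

15.19

SD = √285.61 = 16.900
SEM = 16.900 · √(1 − 0.596) = 16.900 · √0.404 ≈ 16.900 · 0.636 ≈ 10.742
SE_diff = SEM · √2 ≈ 10.742 · 1.414 ≈ 15.191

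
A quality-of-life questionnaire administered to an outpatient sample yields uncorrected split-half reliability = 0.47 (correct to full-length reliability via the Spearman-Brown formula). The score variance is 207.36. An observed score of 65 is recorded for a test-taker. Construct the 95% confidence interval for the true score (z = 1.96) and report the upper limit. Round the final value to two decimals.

81.95

SD = √207.36 = 14.400
Full-length reliability (Spearman-Brown) = 2(0.47)/(1+0.47) ≃ 0.639
SEM = 14.400 · √(1 − 0.639) = 14.400 · √0.361 ≃ 14.400 · 0.600 ≃ 8.647
1.96 · SEM ≃ 16.947
Upper bound: 65 + 16.947 = 81.947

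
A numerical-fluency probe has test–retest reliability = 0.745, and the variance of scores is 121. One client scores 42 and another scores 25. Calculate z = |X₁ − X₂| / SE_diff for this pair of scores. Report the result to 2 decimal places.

σ = 121^(1/2) = 11.000
SEM = 11.000·√(1 − 0.745) ≈ 5.555
SE_diff = SEM · √2 ≈ 5.555 · 1.414 ≈ 7.856
z = 17 / 7.856 ≈ 2.164

2.16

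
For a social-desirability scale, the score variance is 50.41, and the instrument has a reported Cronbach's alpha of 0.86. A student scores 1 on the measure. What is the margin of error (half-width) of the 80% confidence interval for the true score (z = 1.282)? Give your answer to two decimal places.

SD = √50.41 ≈ 7.10000
SEM = 7.10000·√(1 − 0.86000) ≈ 2.65658
1.282 · SEM ≈ 3.40573

3.41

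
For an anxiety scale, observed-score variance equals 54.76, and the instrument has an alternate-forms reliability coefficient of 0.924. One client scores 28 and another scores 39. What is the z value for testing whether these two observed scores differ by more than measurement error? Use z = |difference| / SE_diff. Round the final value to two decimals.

3.81

σ = 54.76^(1/2) = 7.400
SEM = 7.400×√(1 − 0.924) ≃ 2.040
SE_diff = √2 × SEM ≃ 2.885
z = 11 / 2.885 ≃ 3.813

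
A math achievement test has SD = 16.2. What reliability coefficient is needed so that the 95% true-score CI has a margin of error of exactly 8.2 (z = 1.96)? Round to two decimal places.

0.93

SEM needed = half-width / z = 8.2/1.96 ≃ 4.184
r = 1 − (SEM / SD)² = 1 − (4.184 / 16.2)² ≃ 1 − 0.067 ≃ 0.933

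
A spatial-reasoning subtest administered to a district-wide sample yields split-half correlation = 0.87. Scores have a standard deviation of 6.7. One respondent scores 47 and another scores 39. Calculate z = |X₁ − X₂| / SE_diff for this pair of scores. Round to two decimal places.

3.20

Full-length reliability (Spearman-Brown) = 2(0.87)/(1+0.87) ≃ 0.9305
SEM = 6.7000·√(1 − 0.9305) ≃ 1.7665
Standard error of the difference = 1.7665·√2 ≃ 2.4983
z = |47 − 39| / 2.4983 = 8 / 2.4983 ≃ 3.2022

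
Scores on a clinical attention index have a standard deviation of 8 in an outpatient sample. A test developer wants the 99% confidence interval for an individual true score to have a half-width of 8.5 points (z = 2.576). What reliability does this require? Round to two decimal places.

0.83

Required SEM = 8.5 / 2.576 ≃ 3.300
Required reliability = 1 − (SEM/SD)² = 1 − 0.170 ≃ 0.830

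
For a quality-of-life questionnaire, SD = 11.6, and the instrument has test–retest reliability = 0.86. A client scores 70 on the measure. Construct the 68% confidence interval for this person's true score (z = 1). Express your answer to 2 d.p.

SEM = 11.60000 × √(1 − 0.86000) = 11.60000 × √0.14000 ≃ 11.60000 × 0.37417 ≃ 4.34032
Half-width = 1×4.34032 ≃ 4.34032
CI = 70 ± 4.34032 → [65.65968, 74.34032]

[65.66, 74.34]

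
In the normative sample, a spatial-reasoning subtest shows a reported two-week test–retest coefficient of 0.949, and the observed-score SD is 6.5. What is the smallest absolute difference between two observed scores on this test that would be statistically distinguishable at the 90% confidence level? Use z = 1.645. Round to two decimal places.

SEM = 6.5000×√(1 − 0.9490) ≃ 1.4679
SE_diff = SEM × √2 ≃ 1.4679 × 1.4142 ≃ 2.0759
Smallest detectable difference = 1.645×2.0759 ≃ 3.4149

3.41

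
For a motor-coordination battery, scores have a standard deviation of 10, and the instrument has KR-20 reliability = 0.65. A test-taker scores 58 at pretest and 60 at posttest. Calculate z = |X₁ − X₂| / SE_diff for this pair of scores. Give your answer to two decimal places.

0.24

The standard error of measurement is 10.0000*√(1 − 0.6500) ≃ 10.0000*0.5916 ≃ 5.9161.
SE_diff = √2 * SEM ≃ 8.3666
z = |58 − 60| / 8.3666 = 2 / 8.3666 ≃ 0.2390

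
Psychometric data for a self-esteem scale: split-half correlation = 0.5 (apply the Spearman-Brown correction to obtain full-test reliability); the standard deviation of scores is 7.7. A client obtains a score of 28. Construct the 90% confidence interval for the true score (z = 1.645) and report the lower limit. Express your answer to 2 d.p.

20.69

Spearman-Brown: r = 2(0.5) / (1 + 0.5) = 1.000 / 1.500 ≈ 0.667
The standard error of measurement is 7.700·√(1 − 0.667) ≈ 7.700·0.577 ≈ 4.446.
Margin = 1.645 · 4.446 ≈ 7.313
Lower bound: 28 − 7.313 = 20.687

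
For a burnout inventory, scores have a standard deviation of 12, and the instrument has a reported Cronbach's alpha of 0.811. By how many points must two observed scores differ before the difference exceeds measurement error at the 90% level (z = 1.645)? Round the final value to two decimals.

12.14

SEM = 12.0000×√(1 − 0.8110) ≈ 5.2169
SE_diff = √2 × SEM ≈ 7.3778
Smallest detectable difference = 1.645×7.3778 ≈ 12.1365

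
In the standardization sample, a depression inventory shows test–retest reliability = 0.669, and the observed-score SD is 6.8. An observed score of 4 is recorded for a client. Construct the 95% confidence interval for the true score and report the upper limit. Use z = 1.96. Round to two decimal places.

11.67

SEM = 6.80000*√(1 − 0.66900) ≈ 3.91222
Margin = 1.96 * 3.91222 ≈ 7.66794
Upper limit = 4 + 7.66794 ≈ 11.66794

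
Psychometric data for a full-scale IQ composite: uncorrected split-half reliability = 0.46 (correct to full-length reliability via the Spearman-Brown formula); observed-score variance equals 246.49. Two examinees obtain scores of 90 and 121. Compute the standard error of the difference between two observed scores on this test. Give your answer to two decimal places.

13.50

SD = √246.49 ≃ 15.700
Spearman-Brown: r = 2(0.46) / (1 + 0.46) = 0.920 / 1.460 ≃ 0.630
The standard error of measurement is 15.700×√(1 − 0.630) ≃ 15.700×0.608 ≃ 9.548.
SE_diff = √2 × SEM ≃ 13.503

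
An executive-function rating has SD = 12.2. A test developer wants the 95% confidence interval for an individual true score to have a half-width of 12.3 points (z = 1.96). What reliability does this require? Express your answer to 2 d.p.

SEM needed = half-width / z = 12.3/1.96 ≈ 6.276
Required reliability = 1 − (SEM/SD)² = 1 − 0.265 ≈ 0.735

0.74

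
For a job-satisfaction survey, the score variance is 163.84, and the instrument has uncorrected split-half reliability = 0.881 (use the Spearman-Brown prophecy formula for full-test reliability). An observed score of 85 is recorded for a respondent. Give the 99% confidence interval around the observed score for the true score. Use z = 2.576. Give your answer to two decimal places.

σ = 163.84^(1/2) = 12.800
Spearman-Brown: r = 2(0.881) / (1 + 0.881) = 1.762 / 1.881 ≃ 0.937
SEM = 12.800 × √(1 − 0.937) = 12.800 × √0.063 ≃ 12.800 × 0.252 ≃ 3.220
Margin = 2.576 × 3.220 ≃ 8.293
99% CI: 85 ± 8.293 = [76.707, 93.293]

[76.71, 93.29]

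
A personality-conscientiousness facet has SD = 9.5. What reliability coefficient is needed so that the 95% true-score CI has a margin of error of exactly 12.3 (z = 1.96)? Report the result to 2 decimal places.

Required SEM = 12.3 / 1.96 ≈ 6.276
r = 1 − (6.276/9.5)² ≈ 1 − 0.436 ≈ 0.564

0.56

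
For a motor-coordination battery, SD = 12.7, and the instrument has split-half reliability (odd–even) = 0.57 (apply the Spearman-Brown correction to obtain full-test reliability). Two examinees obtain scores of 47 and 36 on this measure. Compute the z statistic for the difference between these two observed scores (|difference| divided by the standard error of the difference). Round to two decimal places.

r_full = 2·0.57 / (1 + 0.57) ≈ 0.726
The standard error of measurement is 12.700×√(1 − 0.726) ≈ 12.700×0.523 ≈ 6.646.
Standard error of the difference = 6.646·√2 ≈ 9.399
z = |47 − 36| / 9.399 = 11 / 9.399 ≈ 1.170

1.17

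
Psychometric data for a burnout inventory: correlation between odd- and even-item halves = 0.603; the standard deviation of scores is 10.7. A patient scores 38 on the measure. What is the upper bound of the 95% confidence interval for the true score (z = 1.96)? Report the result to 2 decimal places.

48.44

Spearman-Brown: r = 2(0.603) / (1 + 0.603) = 1.206 / 1.603 ≈ 0.752
SEM = 10.700*√(1 − 0.752) ≈ 5.325
Margin = 1.96 * 5.325 ≈ 10.437
Upper bound: 38 + 10.437 = 48.437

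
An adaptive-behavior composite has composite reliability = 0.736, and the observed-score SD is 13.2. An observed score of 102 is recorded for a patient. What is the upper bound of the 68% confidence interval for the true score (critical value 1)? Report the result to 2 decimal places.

SEM = 13.2000 × √(1 − 0.7360) = 13.2000 × √0.2640 ≈ 13.2000 × 0.5138 ≈ 6.7823
Half-width = 1×6.7823 ≈ 6.7823
Upper limit = 102 + 6.7823 ≈ 108.7823

108.78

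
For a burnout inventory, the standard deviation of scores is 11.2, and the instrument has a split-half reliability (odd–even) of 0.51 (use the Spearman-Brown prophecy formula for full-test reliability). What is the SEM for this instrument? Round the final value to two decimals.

6.38

r_full = 2·0.51 / (1 + 0.51) ≃ 0.6755
SEM = 11.2000 × √(1 − 0.6755) = 11.2000 × √0.3245 ≃ 11.2000 × 0.5697 ≃ 6.3801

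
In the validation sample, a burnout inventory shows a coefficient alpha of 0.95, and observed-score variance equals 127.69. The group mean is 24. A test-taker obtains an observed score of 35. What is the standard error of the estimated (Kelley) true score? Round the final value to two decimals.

SD = √127.69 = 11.3000
SE_est = SD * √(r(1 − r)) = 11.3000 * √0.0475 ≃ 11.3000 * 0.2179 ≃ 2.4628

2.46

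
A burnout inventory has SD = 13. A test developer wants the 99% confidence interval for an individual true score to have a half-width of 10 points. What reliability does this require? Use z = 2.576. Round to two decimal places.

Required SEM = 10 / 2.576 ≈ 3.882
r = 1 − (SEM / SD)² = 1 − (3.882 / 13)² ≈ 1 − 0.089 ≈ 0.911

0.91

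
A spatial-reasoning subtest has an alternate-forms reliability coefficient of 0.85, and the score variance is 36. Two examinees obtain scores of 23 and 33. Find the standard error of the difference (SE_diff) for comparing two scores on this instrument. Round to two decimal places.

σ = 36^(1/2) = 6.000
SEM = 6.000 * √(1 − 0.850) = 6.000 * √0.150 ≈ 6.000 * 0.387 ≈ 2.324
SE_diff = SEM * √2 ≈ 2.324 * 1.414 ≈ 3.286

3.29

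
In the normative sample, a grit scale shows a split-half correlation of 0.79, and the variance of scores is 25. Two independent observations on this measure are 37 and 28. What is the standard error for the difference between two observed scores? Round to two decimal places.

2.42

σ = 25^(1/2) = 5.0000
Spearman-Brown: r = 2(0.79) / (1 + 0.79) = 1.5800 / 1.7900 ≈ 0.8827
SEM = 5.0000 * √(1 − 0.8827) = 5.0000 * √0.1173 ≈ 5.0000 * 0.3425 ≈ 1.7126
Standard error of the difference = 1.7126·√2 ≈ 2.4220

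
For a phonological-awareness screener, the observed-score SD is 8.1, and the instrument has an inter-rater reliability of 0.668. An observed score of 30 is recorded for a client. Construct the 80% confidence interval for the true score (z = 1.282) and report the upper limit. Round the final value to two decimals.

The standard error of measurement is 8.1000·√(1 − 0.6680) ≈ 8.1000·0.5762 ≈ 4.6672.
Half-width = 1.282·4.6672 ≈ 5.9833
Upper limit = 30 + 5.9833 ≈ 35.9833

35.98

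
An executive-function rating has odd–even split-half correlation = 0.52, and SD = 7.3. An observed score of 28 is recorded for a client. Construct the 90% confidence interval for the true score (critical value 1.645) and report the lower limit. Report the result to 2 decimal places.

21.25

r_full = 2·0.52 / (1 + 0.52) ≈ 0.684
SEM = 7.300 * √(1 − 0.684) = 7.300 * √0.316 ≈ 7.300 * 0.562 ≈ 4.102
Half-width = 1.645*4.102 ≈ 6.748
Lower bound: 28 − 6.748 = 21.252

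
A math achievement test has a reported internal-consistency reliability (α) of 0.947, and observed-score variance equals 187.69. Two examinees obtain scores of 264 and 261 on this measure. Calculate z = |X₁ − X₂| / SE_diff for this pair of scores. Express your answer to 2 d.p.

σ = 187.69^(1/2) = 13.700
SEM = 13.700*√(1 − 0.947) ≈ 3.154
Standard error of the difference = 3.154·√2 ≈ 4.460
z = 3 / 4.460 ≈ 0.673

0.67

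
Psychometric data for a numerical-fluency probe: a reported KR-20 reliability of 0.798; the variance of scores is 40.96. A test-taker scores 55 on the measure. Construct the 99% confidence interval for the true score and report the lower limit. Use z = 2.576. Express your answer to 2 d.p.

47.59

SD = √40.96 ≃ 6.40000
SEM = 6.40000 · √(1 − 0.79800) = 6.40000 · √0.20200 ≃ 6.40000 · 0.44944 ≃ 2.87644
2.576 · SEM ≃ 7.40972
Lower limit = 55 − 7.40972 ≃ 47.59028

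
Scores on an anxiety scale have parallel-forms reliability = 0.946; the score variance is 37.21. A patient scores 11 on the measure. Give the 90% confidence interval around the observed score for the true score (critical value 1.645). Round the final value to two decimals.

[8.67, 13.33]

SD = √37.21 = 6.1000
SEM = 6.1000 · √(1 − 0.9460) = 6.1000 · √0.0540 ≈ 6.1000 · 0.2324 ≈ 1.4175
Margin = 1.645 · 1.4175 ≈ 2.3318
Interval: (8.6682, 13.3318)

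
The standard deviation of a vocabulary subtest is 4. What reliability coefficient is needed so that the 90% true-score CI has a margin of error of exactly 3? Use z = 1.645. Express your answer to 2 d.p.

Required SEM = 3 / 1.645 ≈ 1.824
r = 1 − (1.824/4)² ≈ 1 − 0.208 ≈ 0.792

0.79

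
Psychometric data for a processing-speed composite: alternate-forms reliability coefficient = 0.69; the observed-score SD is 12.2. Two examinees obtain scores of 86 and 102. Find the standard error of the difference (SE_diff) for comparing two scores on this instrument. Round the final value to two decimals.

SEM = 12.20000·√(1 − 0.69000) ≃ 6.79267
Standard error of the difference = 6.79267·√2 ≃ 9.60629

9.61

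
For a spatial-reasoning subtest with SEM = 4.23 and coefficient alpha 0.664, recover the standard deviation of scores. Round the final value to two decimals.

SD = 4.23 / √(1 − 0.664) ≃ 7.297

7.30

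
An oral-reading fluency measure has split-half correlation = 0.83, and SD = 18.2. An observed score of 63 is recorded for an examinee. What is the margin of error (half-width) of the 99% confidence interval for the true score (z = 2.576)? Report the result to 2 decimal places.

14.29

Full-length reliability (Spearman-Brown) = 2(0.83)/(1+0.83) ≈ 0.9071
SEM = 18.2000*√(1 − 0.9071) ≈ 5.5472
2.576 * SEM ≈ 14.2895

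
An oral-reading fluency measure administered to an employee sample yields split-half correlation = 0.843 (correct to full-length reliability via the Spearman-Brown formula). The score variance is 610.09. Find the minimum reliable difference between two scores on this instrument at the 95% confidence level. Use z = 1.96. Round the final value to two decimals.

SD = √610.09 = 24.700
Full-length reliability (Spearman-Brown) = 2(0.843)/(1+0.843) ≈ 0.915
SEM = 24.700×√(1 − 0.915) ≈ 7.209
SE_diff = SEM × √2 ≈ 7.209 × 1.414 ≈ 10.195
Smallest detectable difference = 1.96×10.195 ≈ 19.983

19.98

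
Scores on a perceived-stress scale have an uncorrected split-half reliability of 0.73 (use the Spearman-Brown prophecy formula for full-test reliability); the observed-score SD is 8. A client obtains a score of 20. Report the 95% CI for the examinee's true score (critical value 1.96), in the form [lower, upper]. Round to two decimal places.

[13.81, 26.19]

Full-length reliability (Spearman-Brown) = 2(0.73)/(1+0.73) ≈ 0.844
SEM = 8.000*√(1 − 0.844) ≈ 3.160
Margin = 1.96 * 3.160 ≈ 6.194
95% CI: 20 ± 6.194 = [13.806, 26.194]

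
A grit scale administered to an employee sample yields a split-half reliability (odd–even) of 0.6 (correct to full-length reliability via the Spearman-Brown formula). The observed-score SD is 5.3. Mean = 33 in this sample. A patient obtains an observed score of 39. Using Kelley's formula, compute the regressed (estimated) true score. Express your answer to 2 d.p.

37.50

Full-length reliability (Spearman-Brown) = 2(0.6)/(1+0.6) ≈ 0.750
Estimated true score = 0.750·39 + (1 − 0.750)·33 ≈ 37.500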